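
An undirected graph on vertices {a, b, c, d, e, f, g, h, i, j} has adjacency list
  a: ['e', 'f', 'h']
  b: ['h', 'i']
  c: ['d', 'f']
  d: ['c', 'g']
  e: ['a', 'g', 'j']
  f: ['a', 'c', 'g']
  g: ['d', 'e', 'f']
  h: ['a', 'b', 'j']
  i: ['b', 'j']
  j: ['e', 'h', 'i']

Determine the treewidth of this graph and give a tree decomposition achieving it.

Treewidth 2.
One optimal decomposition is:
Bags: B1 = {c, d, f}  B2 = {d, f, g}  B3 = {a, f, g}  B4 = {a, e, g}  B5 = {a, e, h}  B6 = {e, h, j}  B7 = {b, h, j}  B8 = {b, i, j}
Tree: B1–B2, B2–B3, B3–B4, B4–B5, B5–B6, B6–B7, B7–B8

Every bag has size at most 3, so the width is 3 − 1 = 2 and tw(G) ≤ 2. Since c–d–g–f–c is a cycle in G, G is not acyclic. Forests are exactly the graphs of treewidth ≤ 1, so tw(G) ≥ 2. Hence tw(G) = 2 exactly.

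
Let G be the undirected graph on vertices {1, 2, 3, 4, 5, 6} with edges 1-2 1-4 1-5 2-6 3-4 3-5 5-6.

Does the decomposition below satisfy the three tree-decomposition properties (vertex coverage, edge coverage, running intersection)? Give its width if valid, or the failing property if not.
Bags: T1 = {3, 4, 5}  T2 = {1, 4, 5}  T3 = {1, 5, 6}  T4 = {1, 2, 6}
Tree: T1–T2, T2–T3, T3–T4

Vertex coverage: the bags together contain {1, 2, 3, 4, 5, 6}, the full vertex set. Edge coverage: each edge of G has both endpoints in at least one bag. Running intersection: for every vertex, the bags containing it form a connected subtree. All three properties hold, so this is a valid tree decomposition of width max|bag| − 1 = 2, and hence tw(G) ≤ 2.

Yes; width 2.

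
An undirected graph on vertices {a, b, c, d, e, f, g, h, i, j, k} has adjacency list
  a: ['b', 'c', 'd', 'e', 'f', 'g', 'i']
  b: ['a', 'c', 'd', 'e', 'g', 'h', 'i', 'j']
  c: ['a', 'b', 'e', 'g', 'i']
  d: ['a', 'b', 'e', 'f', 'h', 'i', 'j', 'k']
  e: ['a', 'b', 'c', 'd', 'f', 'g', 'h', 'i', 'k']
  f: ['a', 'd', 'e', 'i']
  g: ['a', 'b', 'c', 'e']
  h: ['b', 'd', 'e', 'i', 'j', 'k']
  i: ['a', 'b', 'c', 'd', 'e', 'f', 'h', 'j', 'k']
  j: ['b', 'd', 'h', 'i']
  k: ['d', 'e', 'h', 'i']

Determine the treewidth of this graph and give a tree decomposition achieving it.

The largest bag has 5 vertices, giving width 4; this decomposition certifies tw(G) ≤ 4. For the lower bound, the 5 vertices {a, b, c, e, g} are pairwise adjacent, and any tree decomposition puts a clique entirely inside one bag — forcing width ≥ 4. Therefore the treewidth is 4.

Treewidth 4.
One optimal decomposition is:
Bags: B1 = {a, b, c, e, i}  B2 = {a, b, d, e, i}  B3 = {b, d, e, h, i}  B4 = {a, b, c, e, g}  B5 = {b, d, h, i, j}  B6 = {a, d, e, f, i}  B7 = {d, e, h, i, k}
Tree: B1–B2, B2–B3, B1–B4, B3–B5, B2–B6, B3–B7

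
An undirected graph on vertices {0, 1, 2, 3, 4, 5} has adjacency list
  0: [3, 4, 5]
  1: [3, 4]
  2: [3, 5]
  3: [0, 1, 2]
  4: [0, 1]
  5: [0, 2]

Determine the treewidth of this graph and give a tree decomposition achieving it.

Treewidth 2.
Bags: B1 = {0, 2, 5}  B2 = {0, 2, 3}  B3 = {0, 3, 4}  B4 = {1, 3, 4}
Tree: B1–B2, B2–B3, B3–B4

Each bag holds 3 vertices, so the decomposition has width 2, which upper-bounds the treewidth. For the lower bound, G contains the cycle 5–2–3–0–5, so G is not a forest; only forests have treewidth ≤ 1, hence tw(G) ≥ 2. The upper and lower bounds meet at 2, so that is the treewidth.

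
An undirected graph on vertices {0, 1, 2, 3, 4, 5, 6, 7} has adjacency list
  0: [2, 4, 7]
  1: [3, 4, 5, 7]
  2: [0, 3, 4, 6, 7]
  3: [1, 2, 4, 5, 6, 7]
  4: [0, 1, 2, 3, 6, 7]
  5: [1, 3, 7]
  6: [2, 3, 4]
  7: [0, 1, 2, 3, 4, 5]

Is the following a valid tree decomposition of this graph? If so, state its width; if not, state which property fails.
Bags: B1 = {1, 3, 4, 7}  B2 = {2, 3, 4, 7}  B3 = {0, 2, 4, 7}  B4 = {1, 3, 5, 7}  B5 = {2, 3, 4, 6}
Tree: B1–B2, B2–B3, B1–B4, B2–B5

Yes; width 3.

Checking the three conditions: (i) the bags cover all of {0, 1, 2, 3, 4, 5, 6, 7}; (ii) for each edge, some bag contains both endpoints; (iii) the bags containing any fixed vertex form a subtree. All hold, so the decomposition is valid with width 4 − 1 = 3.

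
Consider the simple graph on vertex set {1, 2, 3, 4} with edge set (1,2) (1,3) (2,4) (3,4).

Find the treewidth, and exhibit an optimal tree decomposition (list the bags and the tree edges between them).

The largest bag has 3 vertices, giving width 2; this decomposition certifies tw(G) ≤ 2. The edges 3–1–2–4–3 form a cycle, so G is not a tree and its treewidth is at least 2. Hence tw(G) = 2 exactly.

Treewidth 2.
Bags: B1 = {1, 2, 3}  B2 = {2, 3, 4}
Tree: B1–B2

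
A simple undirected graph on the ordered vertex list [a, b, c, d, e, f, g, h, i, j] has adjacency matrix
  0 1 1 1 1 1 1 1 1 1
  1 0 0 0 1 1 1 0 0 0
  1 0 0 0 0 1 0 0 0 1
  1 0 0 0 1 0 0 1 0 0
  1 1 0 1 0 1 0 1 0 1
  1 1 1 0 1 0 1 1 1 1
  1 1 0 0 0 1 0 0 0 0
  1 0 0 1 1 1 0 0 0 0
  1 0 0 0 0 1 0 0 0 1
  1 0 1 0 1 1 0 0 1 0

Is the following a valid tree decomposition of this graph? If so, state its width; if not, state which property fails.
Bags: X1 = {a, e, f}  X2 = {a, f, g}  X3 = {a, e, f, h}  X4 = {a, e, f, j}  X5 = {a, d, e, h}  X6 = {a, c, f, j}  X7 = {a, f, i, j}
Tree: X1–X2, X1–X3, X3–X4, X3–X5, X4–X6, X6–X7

No — vertex b appears in no bag.

A tree decomposition must satisfy three properties: every vertex lies in some bag; for every edge, both endpoints lie together in some bag; and for every vertex, the bags containing it form a connected subtree. Here vertex b appears in no bag, so the decomposition is invalid.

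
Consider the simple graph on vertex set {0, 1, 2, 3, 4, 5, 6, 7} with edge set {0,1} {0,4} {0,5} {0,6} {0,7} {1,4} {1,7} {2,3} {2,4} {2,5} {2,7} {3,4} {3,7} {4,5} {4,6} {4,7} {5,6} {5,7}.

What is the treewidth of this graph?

3

A width-3 tree decomposition is:
Bags: B1 = {0, 4, 5, 7}  B2 = {2, 4, 5, 7}  B3 = {2, 3, 4, 7}  B4 = {0, 4, 5, 6}  B5 = {0, 1, 4, 7}
Tree: B1–B2, B2–B3, B1–B4, B1–B5
The largest bag has 4 vertices, giving width 3; this decomposition certifies tw(G) ≤ 3. For the lower bound, the 4 vertices {0, 4, 5, 6} are pairwise adjacent, and any tree decomposition puts a clique entirely inside one bag — forcing width ≥ 3. Hence tw(G) = 3 exactly.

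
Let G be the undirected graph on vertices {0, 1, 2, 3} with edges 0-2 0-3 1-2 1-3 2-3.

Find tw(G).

A width-2 tree decomposition is:
Bags: B1 = {0, 2, 3}  B2 = {1, 2, 3}
Tree: B1–B2
Each bag holds 3 vertices, so the decomposition has width 2, which upper-bounds the treewidth. For the lower bound, the 3 vertices {0, 2, 3} are pairwise adjacent, and any tree decomposition puts a clique entirely inside one bag — forcing width ≥ 2. Hence tw(G) = 2 exactly.

2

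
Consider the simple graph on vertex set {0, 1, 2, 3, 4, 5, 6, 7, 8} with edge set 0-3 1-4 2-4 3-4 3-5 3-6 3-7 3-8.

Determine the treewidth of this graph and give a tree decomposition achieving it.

Treewidth 1.
One optimal decomposition is:
Bags: B1 = {3, 4}  B2 = {3, 8}  B3 = {3, 6}  B4 = {3, 5}  B5 = {2, 4}  B6 = {1, 4}  B7 = {0, 3}  B8 = {3, 7}
Tree: B1–B2, B2–B3, B2–B4, B1–B5, B5–B6, B3–B7, B4–B8

The largest bag has 2 vertices, giving width 1; this decomposition certifies tw(G) ≤ 1. G has an edge, so its treewidth is at least 1. Therefore the treewidth is 1.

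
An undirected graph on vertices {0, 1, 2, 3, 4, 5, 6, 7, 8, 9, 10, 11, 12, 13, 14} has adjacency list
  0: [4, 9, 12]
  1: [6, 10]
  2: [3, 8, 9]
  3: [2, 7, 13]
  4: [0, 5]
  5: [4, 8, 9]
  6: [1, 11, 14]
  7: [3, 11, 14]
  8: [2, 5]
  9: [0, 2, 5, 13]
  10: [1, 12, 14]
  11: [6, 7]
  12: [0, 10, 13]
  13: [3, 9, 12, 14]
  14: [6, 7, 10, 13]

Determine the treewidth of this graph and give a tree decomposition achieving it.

Treewidth 3.
Bags: B1 = {0, 4, 5, 8}  B2 = {0, 5, 8, 9}  B3 = {0, 2, 8, 9}  B4 = {0, 2, 9, 12}  B5 = {2, 9, 12, 13}  B6 = {2, 3, 12, 13}  B7 = {3, 10, 12, 13}  B8 = {3, 10, 13, 14}  B9 = {3, 7, 10, 14}  B10 = {1, 7, 10, 14}  B11 = {1, 6, 7, 14}  B12 = {1, 6, 7, 11}
Tree: B1–B2, B2–B3, B3–B4, B4–B5, B5–B6, B6–B7, B7–B8, B8–B9, B9–B10, B10–B11, B11–B12

The largest bag has 4 vertices, giving width 3; this decomposition certifies tw(G) ≤ 3. For the lower bound: the 4 vertex sets {4,5,8}, {0}, {9}, {2,3,12,13} are disjoint, each induces a connected subgraph, and every pair is joined by at least one edge of G. Contracting each set to a single vertex therefore yields K_{4} as a minor, and since treewidth is minor-monotone, tw(G) ≥ tw(K_{4}) = 3. Hence tw(G) = 3 exactly.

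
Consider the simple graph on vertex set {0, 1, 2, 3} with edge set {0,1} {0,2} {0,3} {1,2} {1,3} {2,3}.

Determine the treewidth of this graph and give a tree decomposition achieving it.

A single bag containing all 4 vertices is trivially a valid decomposition of width 3. For the lower bound, the 4 vertices {0, 1, 2, 3} are pairwise adjacent, and any tree decomposition puts a clique entirely inside one bag — forcing width ≥ 3. Therefore the treewidth is 3.

Treewidth 3.
One optimal decomposition is:
Bags: B1 = {0, 1, 2, 3}
Tree: (single bag)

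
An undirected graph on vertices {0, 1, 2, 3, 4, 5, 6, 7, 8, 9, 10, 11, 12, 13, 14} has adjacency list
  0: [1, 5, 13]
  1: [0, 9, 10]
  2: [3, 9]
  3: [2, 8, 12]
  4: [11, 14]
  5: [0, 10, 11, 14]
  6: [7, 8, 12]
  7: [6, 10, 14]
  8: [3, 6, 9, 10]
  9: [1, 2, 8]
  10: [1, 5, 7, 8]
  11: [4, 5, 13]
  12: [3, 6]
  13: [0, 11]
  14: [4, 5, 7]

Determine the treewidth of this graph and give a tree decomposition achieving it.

Treewidth 3.
One such decomposition:
Bags: B1 = {0, 4, 11, 13}  B2 = {0, 4, 5, 11}  B3 = {0, 4, 5, 14}  B4 = {0, 1, 5, 14}  B5 = {1, 5, 10, 14}  B6 = {1, 7, 10, 14}  B7 = {1, 7, 9, 10}  B8 = {7, 8, 9, 10}  B9 = {6, 7, 8, 9}  B10 = {2, 6, 8, 9}  B11 = {2, 3, 6, 8}  B12 = {2, 3, 6, 12}
Tree: B1–B2, B2–B3, B3–B4, B4–B5, B5–B6, B6–B7, B7–B8, B8–B9, B9–B10, B10–B11, B11–B12

Each bag holds 4 vertices, so the decomposition has width 3, which upper-bounds the treewidth. For the lower bound: the 4 vertex sets {4,11,13}, {0}, {5}, {1,7,10,14} are disjoint, each induces a connected subgraph, and every pair is joined by at least one edge of G. Contracting each set to a single vertex therefore yields K_{4} as a minor, and since treewidth is minor-monotone, tw(G) ≥ tw(K_{4}) = 3. Therefore the treewidth is 3.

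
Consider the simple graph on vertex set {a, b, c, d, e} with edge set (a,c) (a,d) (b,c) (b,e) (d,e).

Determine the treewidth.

A width-2 tree decomposition is:
Bags: B1 = {a, c, d}  B2 = {c, d, e}  B3 = {b, c, e}
Tree: B1–B2, B2–B3
Each bag holds 3 vertices, so the decomposition has width 2, which upper-bounds the treewidth. For the lower bound, G contains the cycle c–a–d–e–b–c, so G is not a forest; only forests have treewidth ≤ 1, hence tw(G) ≥ 2. The upper and lower bounds meet at 2, so that is the treewidth.

2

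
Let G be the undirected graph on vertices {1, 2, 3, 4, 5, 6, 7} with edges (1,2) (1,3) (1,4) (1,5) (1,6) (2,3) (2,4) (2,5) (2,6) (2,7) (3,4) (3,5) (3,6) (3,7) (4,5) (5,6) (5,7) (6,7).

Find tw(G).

A width-4 tree decomposition is:
Bags: B1 = {1, 2, 3, 5, 6}  B2 = {1, 2, 3, 4, 5}  B3 = {2, 3, 5, 6, 7}
Tree: B1–B2, B1–B3
Each bag holds 5 vertices, so the decomposition has width 4, which upper-bounds the treewidth. Conversely, {1, 2, 3, 4, 5} is a clique of size 5, and the vertices of any clique must share a bag in every tree decomposition; so some bag has ≥ 5 vertices and tw(G) ≥ 4. Hence tw(G) = 4 exactly.

4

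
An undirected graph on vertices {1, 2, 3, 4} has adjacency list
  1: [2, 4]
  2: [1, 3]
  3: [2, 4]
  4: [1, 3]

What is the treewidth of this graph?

A width-2 tree decomposition is:
Bags: B1 = {1, 2, 4}  B2 = {2, 3, 4}
Tree: B1–B2
Each bag holds 3 vertices, so the decomposition has width 2, which upper-bounds the treewidth. Since 4–1–2–3–4 is a cycle in G, G is not acyclic. Forests are exactly the graphs of treewidth ≤ 1, so tw(G) ≥ 2. Therefore the treewidth is 2.

2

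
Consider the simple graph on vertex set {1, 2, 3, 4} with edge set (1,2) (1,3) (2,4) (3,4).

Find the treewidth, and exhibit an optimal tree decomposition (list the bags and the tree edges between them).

The largest bag has 3 vertices, giving width 2; this decomposition certifies tw(G) ≤ 2. Since 2–1–3–4–2 is a cycle in G, G is not acyclic. Forests are exactly the graphs of treewidth ≤ 1, so tw(G) ≥ 2. The upper and lower bounds meet at 2, so that is the treewidth.

Treewidth 2.
Bags: B1 = {1, 2, 3}  B2 = {2, 3, 4}
Tree: B1–B2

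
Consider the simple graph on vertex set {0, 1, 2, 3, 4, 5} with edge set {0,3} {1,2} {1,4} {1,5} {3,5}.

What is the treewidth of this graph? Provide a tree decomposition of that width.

Treewidth 1.
One optimal decomposition is:
Bags: B1 = {1, 5}  B2 = {1, 2}  B3 = {3, 5}  B4 = {0, 3}  B5 = {1, 4}
Tree: B1–B2, B1–B3, B3–B4, B1–B5

The largest bag has 2 vertices, giving width 1; this decomposition certifies tw(G) ≤ 1. Since G has at least one edge (e.g. 1–5), it is not an edgeless graph, so tw(G) ≥ 1. Therefore the treewidth is 1.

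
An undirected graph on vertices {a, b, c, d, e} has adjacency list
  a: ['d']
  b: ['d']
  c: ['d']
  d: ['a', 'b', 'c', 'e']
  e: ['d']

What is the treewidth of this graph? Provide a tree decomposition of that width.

Treewidth 1.
One such decomposition:
Bags: B1 = {c, d}  B2 = {a, d}  B3 = {b, d}  B4 = {d, e}
Tree: B1–B2, B1–B3, B1–B4

The largest bag has 2 vertices, giving width 1; this decomposition certifies tw(G) ≤ 1. Since G has at least one edge (e.g. d–c), it is not an edgeless graph, so tw(G) ≥ 1. Therefore the treewidth is 1.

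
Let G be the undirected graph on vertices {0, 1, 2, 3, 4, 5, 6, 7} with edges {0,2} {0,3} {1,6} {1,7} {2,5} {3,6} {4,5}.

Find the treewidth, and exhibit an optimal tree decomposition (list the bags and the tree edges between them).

Each bag holds 2 vertices, so the decomposition has width 1, which upper-bounds the treewidth. Since G has at least one edge (e.g. 4–5), it is not an edgeless graph, so tw(G) ≥ 1. Hence tw(G) = 1 exactly.

Treewidth 1.
One optimal decomposition is:
Bags: B1 = {4, 5}  B2 = {2, 5}  B3 = {0, 2}  B4 = {0, 3}  B5 = {3, 6}  B6 = {1, 6}  B7 = {1, 7}
Tree: B1–B2, B2–B3, B3–B4, B4–B5, B5–B6, B6–B7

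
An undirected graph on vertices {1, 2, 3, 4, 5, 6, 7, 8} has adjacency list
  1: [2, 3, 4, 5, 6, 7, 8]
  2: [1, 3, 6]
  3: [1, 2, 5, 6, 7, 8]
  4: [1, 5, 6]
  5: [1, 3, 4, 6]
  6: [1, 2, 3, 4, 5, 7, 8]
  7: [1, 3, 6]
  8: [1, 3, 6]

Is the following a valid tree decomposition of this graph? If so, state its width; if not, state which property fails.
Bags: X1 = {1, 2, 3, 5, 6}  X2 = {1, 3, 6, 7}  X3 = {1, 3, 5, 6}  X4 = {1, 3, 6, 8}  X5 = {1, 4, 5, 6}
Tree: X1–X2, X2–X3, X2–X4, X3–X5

A tree decomposition must satisfy three properties: every vertex lies in some bag; for every edge, both endpoints lie together in some bag; and for every vertex, the bags containing it form a connected subtree. Here bags containing vertex 5 are not connected in the tree, so the decomposition is invalid.

No — bags containing vertex 5 are not connected in the tree.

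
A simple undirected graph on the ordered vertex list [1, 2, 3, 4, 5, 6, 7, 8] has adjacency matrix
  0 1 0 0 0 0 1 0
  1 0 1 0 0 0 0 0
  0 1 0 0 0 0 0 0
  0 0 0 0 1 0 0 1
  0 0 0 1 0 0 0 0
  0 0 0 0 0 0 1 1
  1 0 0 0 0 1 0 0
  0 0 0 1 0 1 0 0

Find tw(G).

A width-1 tree decomposition is:
Bags: B1 = {2, 3}  B2 = {1, 2}  B3 = {1, 7}  B4 = {6, 7}  B5 = {6, 8}  B6 = {4, 8}  B7 = {4, 5}
Tree: B1–B2, B2–B3, B3–B4, B4–B5, B5–B6, B6–B7
Each bag holds 2 vertices, so the decomposition has width 1, which upper-bounds the treewidth. Since G has at least one edge (e.g. 3–2), it is not an edgeless graph, so tw(G) ≥ 1. Hence tw(G) = 1 exactly.

1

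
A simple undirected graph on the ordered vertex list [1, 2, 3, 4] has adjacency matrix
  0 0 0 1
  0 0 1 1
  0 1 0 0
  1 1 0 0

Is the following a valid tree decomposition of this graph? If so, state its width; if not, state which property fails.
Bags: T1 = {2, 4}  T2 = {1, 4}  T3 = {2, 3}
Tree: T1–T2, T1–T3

Every vertex of G appears in some bag (union = {1, 2, 3, 4}); every edge is covered by a bag; and for each vertex v the set of bags containing v is connected in the bag tree. The decomposition is therefore valid. The largest bag has 2 vertices, so the width is 1.

Yes; width 1.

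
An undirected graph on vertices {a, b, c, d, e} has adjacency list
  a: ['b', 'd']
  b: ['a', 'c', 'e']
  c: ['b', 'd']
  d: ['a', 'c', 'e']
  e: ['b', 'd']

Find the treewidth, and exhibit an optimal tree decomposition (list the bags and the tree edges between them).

Treewidth 2.
One such decomposition:
Bags: B1 = {b, d, e}  B2 = {b, c, d}  B3 = {a, b, d}
Tree: B1–B2, B2–B3

Every bag has size at most 3, so the width is 3 − 1 = 2 and tw(G) ≤ 2. For the lower bound, G contains the cycle e–b–c–d–e, so G is not a forest; only forests have treewidth ≤ 1, hence tw(G) ≥ 2. Combining the bounds, tw(G) = 2.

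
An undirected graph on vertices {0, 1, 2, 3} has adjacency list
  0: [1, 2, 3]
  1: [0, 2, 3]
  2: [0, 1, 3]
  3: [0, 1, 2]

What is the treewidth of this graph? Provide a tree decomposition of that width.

Treewidth 3.
One optimal decomposition is:
Bags: B1 = {0, 1, 2, 3}
Tree: (single bag)

With just one bag of size 4, the width is 4 − 1 = 3, so tw(G) ≤ 3. Conversely, {0, 1, 2, 3} is a clique of size 4, and the vertices of any clique must share a bag in every tree decomposition; so some bag has ≥ 4 vertices and tw(G) ≥ 3. Therefore the treewidth is 3.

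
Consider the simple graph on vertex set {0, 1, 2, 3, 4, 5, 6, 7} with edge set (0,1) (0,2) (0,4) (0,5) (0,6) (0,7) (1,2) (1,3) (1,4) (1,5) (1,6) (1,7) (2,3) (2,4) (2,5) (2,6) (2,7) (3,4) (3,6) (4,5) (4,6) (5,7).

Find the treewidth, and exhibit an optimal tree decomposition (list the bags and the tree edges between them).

Each bag holds 5 vertices, so the decomposition has width 4, which upper-bounds the treewidth. On the other hand G contains the 5-clique {0, 1, 2, 4, 5}. A clique must lie in a single bag of any decomposition, so no decomposition can have width below 4. The upper and lower bounds meet at 4, so that is the treewidth.

Treewidth 4.
One optimal decomposition is:
Bags: B1 = {0, 1, 2, 4, 5}  B2 = {0, 1, 2, 4, 6}  B3 = {1, 2, 3, 4, 6}  B4 = {0, 1, 2, 5, 7}
Tree: B1–B2, B2–B3, B1–B4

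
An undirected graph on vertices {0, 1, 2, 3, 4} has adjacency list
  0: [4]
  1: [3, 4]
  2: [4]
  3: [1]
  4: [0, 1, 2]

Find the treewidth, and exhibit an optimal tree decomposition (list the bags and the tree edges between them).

Treewidth 1.
One such decomposition:
Bags: B1 = {1, 4}  B2 = {0, 4}  B3 = {2, 4}  B4 = {1, 3}
Tree: B1–B2, B1–B3, B1–B4

The largest bag has 2 vertices, giving width 1; this decomposition certifies tw(G) ≤ 1. G has an edge, so its treewidth is at least 1. The upper and lower bounds meet at 1, so that is the treewidth.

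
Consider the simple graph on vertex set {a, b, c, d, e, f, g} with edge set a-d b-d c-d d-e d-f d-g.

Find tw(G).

1

A width-1 tree decomposition is:
Bags: B1 = {b, d}  B2 = {c, d}  B3 = {a, d}  B4 = {d, g}  B5 = {d, e}  B6 = {d, f}
Tree: B1–B2, B2–B3, B1–B4, B2–B5, B2–B6
The largest bag has 2 vertices, giving width 1; this decomposition certifies tw(G) ≤ 1. Any graph with an edge has treewidth ≥ 1, and G has the edge d–b. The upper and lower bounds meet at 1, so that is the treewidth.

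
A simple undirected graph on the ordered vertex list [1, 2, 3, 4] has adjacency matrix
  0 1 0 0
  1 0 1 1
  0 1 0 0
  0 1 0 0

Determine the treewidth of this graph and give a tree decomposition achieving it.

Each bag holds 2 vertices, so the decomposition has width 1, which upper-bounds the treewidth. Since G has at least one edge (e.g. 2–1), it is not an edgeless graph, so tw(G) ≥ 1. The upper and lower bounds meet at 1, so that is the treewidth.

Treewidth 1.
Bags: B1 = {1, 2}  B2 = {2, 4}  B3 = {2, 3}
Tree: B1–B2, B2–B3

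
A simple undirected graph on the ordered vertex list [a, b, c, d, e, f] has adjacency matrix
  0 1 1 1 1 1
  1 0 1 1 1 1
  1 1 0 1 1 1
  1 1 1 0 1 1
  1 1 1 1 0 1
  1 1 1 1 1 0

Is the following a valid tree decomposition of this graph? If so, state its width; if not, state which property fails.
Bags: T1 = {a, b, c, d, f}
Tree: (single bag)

No — vertex e appears in no bag.

A tree decomposition must satisfy three properties: every vertex lies in some bag; for every edge, both endpoints lie together in some bag; and for every vertex, the bags containing it form a connected subtree. Here vertex e appears in no bag, so the decomposition is invalid.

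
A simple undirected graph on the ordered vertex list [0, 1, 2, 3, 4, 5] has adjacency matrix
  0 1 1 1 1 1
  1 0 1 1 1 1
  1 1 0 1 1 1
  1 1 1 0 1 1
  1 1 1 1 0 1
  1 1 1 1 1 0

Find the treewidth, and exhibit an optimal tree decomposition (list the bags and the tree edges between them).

Treewidth 5.
One such decomposition:
Bags: B1 = {0, 1, 2, 3, 4, 5}
Tree: (single bag)

A single bag containing all 6 vertices is trivially a valid decomposition of width 5. Conversely, {0, 1, 2, 3, 4, 5} is a clique of size 6, and the vertices of any clique must share a bag in every tree decomposition; so some bag has ≥ 6 vertices and tw(G) ≥ 5. Therefore the treewidth is 5.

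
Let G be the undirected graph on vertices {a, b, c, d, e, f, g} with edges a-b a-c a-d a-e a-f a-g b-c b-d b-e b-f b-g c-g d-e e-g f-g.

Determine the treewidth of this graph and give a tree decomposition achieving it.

Every bag has size at most 4, so the width is 4 − 1 = 3 and tw(G) ≤ 3. For the lower bound, the 4 vertices {a, b, d, e} are pairwise adjacent, and any tree decomposition puts a clique entirely inside one bag — forcing width ≥ 3. Hence tw(G) = 3 exactly.

Treewidth 3.
One such decomposition:
Bags: B1 = {a, b, c, g}  B2 = {a, b, e, g}  B3 = {a, b, d, e}  B4 = {a, b, f, g}
Tree: B1–B2, B2–B3, B2–B4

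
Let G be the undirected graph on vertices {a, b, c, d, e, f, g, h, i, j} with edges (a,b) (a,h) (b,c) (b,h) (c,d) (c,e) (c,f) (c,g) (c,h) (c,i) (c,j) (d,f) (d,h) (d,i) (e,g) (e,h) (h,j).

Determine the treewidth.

2

A width-2 tree decomposition is:
Bags: B1 = {c, d, h}  B2 = {b, c, h}  B3 = {c, e, h}  B4 = {c, d, i}  B5 = {c, e, g}  B6 = {c, h, j}  B7 = {c, d, f}  B8 = {a, b, h}
Tree: B1–B2, B2–B3, B1–B4, B3–B5, B3–B6, B1–B7, B2–B8
Every bag has size at most 3, so the width is 3 − 1 = 2 and tw(G) ≤ 2. On the other hand G contains the 3-clique {c, e, g}. A clique must lie in a single bag of any decomposition, so no decomposition can have width below 2. The upper and lower bounds meet at 2, so that is the treewidth.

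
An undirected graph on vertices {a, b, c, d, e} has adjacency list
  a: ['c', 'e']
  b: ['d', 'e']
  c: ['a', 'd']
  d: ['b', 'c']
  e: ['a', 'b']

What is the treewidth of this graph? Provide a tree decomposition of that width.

The largest bag has 3 vertices, giving width 2; this decomposition certifies tw(G) ≤ 2. For the lower bound, G contains the cycle e–a–c–d–b–e, so G is not a forest; only forests have treewidth ≤ 1, hence tw(G) ≥ 2. Hence tw(G) = 2 exactly.

Treewidth 2.
One such decomposition:
Bags: B1 = {a, c, e}  B2 = {c, d, e}  B3 = {b, d, e}
Tree: B1–B2, B2–B3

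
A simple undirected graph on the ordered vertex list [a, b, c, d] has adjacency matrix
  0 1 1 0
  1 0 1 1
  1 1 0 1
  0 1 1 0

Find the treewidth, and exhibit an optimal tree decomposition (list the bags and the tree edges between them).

Treewidth 2.
One such decomposition:
Bags: B1 = {b, c, d}  B2 = {a, b, c}
Tree: B1–B2

The largest bag has 3 vertices, giving width 2; this decomposition certifies tw(G) ≤ 2. For the lower bound, the 3 vertices {b, c, d} are pairwise adjacent, and any tree decomposition puts a clique entirely inside one bag — forcing width ≥ 2. Therefore the treewidth is 2.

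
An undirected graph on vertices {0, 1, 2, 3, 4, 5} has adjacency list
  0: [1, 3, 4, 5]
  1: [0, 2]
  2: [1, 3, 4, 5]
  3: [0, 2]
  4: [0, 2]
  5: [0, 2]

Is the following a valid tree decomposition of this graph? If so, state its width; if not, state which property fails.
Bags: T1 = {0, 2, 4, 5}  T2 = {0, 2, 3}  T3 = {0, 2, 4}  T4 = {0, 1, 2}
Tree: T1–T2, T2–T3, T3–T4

A tree decomposition must satisfy three properties: every vertex lies in some bag; for every edge, both endpoints lie together in some bag; and for every vertex, the bags containing it form a connected subtree. Here bags containing vertex 4 are not connected in the tree, so the decomposition is invalid.

No — bags containing vertex 4 are not connected in the tree.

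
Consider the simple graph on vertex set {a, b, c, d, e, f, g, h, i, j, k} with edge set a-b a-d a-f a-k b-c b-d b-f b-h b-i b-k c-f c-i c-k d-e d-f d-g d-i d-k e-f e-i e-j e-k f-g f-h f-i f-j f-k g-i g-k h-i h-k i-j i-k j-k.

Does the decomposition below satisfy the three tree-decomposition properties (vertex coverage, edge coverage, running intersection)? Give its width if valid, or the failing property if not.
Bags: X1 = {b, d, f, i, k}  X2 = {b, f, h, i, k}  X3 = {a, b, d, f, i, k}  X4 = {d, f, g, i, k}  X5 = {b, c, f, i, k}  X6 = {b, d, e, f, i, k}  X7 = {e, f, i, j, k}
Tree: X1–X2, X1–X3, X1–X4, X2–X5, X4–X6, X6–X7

No — bags containing vertex b are not connected in the tree.

A tree decomposition must satisfy three properties: every vertex lies in some bag; for every edge, both endpoints lie together in some bag; and for every vertex, the bags containing it form a connected subtree. Here bags containing vertex b are not connected in the tree, so the decomposition is invalid.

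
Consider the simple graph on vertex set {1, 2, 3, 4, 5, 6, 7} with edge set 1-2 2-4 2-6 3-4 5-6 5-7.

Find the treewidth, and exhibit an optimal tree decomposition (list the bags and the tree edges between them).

The largest bag has 2 vertices, giving width 1; this decomposition certifies tw(G) ≤ 1. Any graph with an edge has treewidth ≥ 1, and G has the edge 6–5. Hence tw(G) = 1 exactly.

Treewidth 1.
One such decomposition:
Bags: B1 = {5, 6}  B2 = {2, 6}  B3 = {2, 4}  B4 = {3, 4}  B5 = {1, 2}  B6 = {5, 7}
Tree: B1–B2, B2–B3, B3–B4, B3–B5, B1–B6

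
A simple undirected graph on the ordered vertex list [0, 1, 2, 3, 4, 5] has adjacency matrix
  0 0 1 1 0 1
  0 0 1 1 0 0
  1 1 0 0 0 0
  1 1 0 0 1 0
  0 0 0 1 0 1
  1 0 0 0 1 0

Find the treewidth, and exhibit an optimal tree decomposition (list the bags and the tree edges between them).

Every bag has size at most 3, so the width is 3 − 1 = 2 and tw(G) ≤ 2. The edges 5–4–3–0–5 form a cycle, so G is not a tree and its treewidth is at least 2. The upper and lower bounds meet at 2, so that is the treewidth.

Treewidth 2.
Bags: B1 = {0, 4, 5}  B2 = {0, 3, 4}  B3 = {0, 2, 3}  B4 = {1, 2, 3}
Tree: B1–B2, B2–B3, B3–B4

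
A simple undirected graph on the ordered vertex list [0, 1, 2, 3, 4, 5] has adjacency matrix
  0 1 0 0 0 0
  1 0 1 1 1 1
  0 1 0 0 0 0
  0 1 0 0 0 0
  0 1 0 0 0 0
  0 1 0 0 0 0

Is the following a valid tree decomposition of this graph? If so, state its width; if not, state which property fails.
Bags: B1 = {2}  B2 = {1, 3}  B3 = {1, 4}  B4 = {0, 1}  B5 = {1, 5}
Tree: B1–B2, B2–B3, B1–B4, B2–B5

No — edge (1,2) lies in no bag.

A tree decomposition must satisfy three properties: every vertex lies in some bag; for every edge, both endpoints lie together in some bag; and for every vertex, the bags containing it form a connected subtree. Here edge (1,2) lies in no bag, so the decomposition is invalid.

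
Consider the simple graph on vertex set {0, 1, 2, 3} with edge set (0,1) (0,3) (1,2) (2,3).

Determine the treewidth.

A width-2 tree decomposition is:
Bags: B1 = {0, 1, 3}  B2 = {1, 2, 3}
Tree: B1–B2
Every bag has size at most 3, so the width is 3 − 1 = 2 and tw(G) ≤ 2. The edges 3–0–1–2–3 form a cycle, so G is not a tree and its treewidth is at least 2. Combining the bounds, tw(G) = 2.

2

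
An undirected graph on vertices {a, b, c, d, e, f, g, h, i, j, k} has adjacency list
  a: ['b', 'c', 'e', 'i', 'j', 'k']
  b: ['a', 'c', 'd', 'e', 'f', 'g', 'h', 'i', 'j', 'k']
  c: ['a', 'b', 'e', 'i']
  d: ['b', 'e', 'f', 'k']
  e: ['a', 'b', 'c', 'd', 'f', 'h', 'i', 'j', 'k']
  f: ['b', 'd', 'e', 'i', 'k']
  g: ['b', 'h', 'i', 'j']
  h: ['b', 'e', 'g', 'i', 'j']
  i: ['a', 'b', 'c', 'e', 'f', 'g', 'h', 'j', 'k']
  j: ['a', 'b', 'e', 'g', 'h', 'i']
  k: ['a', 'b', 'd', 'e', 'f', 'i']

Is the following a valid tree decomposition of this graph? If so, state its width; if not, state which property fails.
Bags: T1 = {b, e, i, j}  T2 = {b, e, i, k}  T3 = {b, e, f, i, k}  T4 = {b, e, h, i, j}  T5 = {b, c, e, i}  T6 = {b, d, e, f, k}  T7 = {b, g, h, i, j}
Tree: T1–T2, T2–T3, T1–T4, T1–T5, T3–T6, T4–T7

No — vertex a appears in no bag.

A tree decomposition must satisfy three properties: every vertex lies in some bag; for every edge, both endpoints lie together in some bag; and for every vertex, the bags containing it form a connected subtree. Here vertex a appears in no bag, so the decomposition is invalid.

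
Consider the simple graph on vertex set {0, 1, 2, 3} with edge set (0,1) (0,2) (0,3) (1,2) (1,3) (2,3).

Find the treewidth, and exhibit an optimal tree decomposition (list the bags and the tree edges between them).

Treewidth 3.
One such decomposition:
Bags: B1 = {0, 1, 2, 3}
Tree: (single bag)

With just one bag of size 4, the width is 4 − 1 = 3, so tw(G) ≤ 3. Conversely, {0, 1, 2, 3} is a clique of size 4, and the vertices of any clique must share a bag in every tree decomposition; so some bag has ≥ 4 vertices and tw(G) ≥ 3. Therefore the treewidth is 3.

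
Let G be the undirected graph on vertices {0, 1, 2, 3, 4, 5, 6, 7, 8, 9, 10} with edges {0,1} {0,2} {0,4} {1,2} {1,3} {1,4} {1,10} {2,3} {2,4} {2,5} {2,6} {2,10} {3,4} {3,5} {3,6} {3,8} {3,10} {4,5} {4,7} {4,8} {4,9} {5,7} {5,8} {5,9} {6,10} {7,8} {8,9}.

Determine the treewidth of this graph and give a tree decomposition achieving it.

Treewidth 3.
One such decomposition:
Bags: B1 = {1, 2, 3, 4}  B2 = {2, 3, 4, 5}  B3 = {0, 1, 2, 4}  B4 = {3, 4, 5, 8}  B5 = {4, 5, 7, 8}  B6 = {4, 5, 8, 9}  B7 = {1, 2, 3, 10}  B8 = {2, 3, 6, 10}
Tree: B1–B2, B1–B3, B2–B4, B4–B5, B4–B6, B1–B7, B7–B8

Each bag holds 4 vertices, so the decomposition has width 3, which upper-bounds the treewidth. Conversely, {1, 2, 3, 10} is a clique of size 4, and the vertices of any clique must share a bag in every tree decomposition; so some bag has ≥ 4 vertices and tw(G) ≥ 3. Therefore the treewidth is 3.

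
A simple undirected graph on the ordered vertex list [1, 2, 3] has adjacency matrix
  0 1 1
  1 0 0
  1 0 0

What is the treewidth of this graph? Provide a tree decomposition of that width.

Treewidth 1.
One optimal decomposition is:
Bags: B1 = {1, 2}  B2 = {1, 3}
Tree: B1–B2

Every bag has size at most 2, so the width is 2 − 1 = 1 and tw(G) ≤ 1. Since G has at least one edge (e.g. 1–2), it is not an edgeless graph, so tw(G) ≥ 1. Therefore the treewidth is 1.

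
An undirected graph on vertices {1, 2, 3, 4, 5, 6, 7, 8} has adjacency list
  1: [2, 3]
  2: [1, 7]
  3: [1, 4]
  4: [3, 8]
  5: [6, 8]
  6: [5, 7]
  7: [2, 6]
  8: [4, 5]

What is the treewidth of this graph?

A width-2 tree decomposition is:
Bags: B1 = {5, 6, 7}  B2 = {5, 7, 8}  B3 = {4, 7, 8}  B4 = {3, 4, 7}  B5 = {1, 3, 7}  B6 = {1, 2, 7}
Tree: B1–B2, B2–B3, B3–B4, B4–B5, B5–B6
The largest bag has 3 vertices, giving width 2; this decomposition certifies tw(G) ≤ 2. For the lower bound, G contains the cycle 7–6–5–8–4–3–1–2–7, so G is not a forest; only forests have treewidth ≤ 1, hence tw(G) ≥ 2. The upper and lower bounds meet at 2, so that is the treewidth.

2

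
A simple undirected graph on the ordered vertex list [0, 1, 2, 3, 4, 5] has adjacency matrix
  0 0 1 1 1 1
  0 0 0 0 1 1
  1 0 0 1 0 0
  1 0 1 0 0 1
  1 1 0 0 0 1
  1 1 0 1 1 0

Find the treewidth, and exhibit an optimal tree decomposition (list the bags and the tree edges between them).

Treewidth 2.
One such decomposition:
Bags: B1 = {0, 2, 3}  B2 = {0, 3, 5}  B3 = {0, 4, 5}  B4 = {1, 4, 5}
Tree: B1–B2, B2–B3, B3–B4

Every bag has size at most 3, so the width is 3 − 1 = 2 and tw(G) ≤ 2. On the other hand G contains the 3-clique {0, 2, 3}. A clique must lie in a single bag of any decomposition, so no decomposition can have width below 2. Hence tw(G) = 2 exactly.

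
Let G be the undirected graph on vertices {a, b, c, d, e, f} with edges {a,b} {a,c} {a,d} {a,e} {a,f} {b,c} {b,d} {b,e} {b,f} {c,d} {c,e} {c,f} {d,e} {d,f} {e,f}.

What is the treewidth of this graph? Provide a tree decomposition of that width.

Treewidth 5.
One optimal decomposition is:
Bags: B1 = {a, b, c, d, e, f}
Tree: (single bag)

With just one bag of size 6, the width is 6 − 1 = 5, so tw(G) ≤ 5. For the lower bound, the 6 vertices {a, b, c, d, e, f} are pairwise adjacent, and any tree decomposition puts a clique entirely inside one bag — forcing width ≥ 5. Hence tw(G) = 5 exactly.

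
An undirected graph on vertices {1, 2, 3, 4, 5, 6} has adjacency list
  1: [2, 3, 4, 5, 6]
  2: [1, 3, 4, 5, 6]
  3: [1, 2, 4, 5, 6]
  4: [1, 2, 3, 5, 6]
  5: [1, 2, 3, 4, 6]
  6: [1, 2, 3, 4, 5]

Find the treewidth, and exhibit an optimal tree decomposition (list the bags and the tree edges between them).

Treewidth 5.
One optimal decomposition is:
Bags: B1 = {1, 2, 3, 4, 5, 6}
Tree: (single bag)

A single bag containing all 6 vertices is trivially a valid decomposition of width 5. For the lower bound, the 6 vertices {1, 2, 3, 4, 5, 6} are pairwise adjacent, and any tree decomposition puts a clique entirely inside one bag — forcing width ≥ 5. Hence tw(G) = 5 exactly.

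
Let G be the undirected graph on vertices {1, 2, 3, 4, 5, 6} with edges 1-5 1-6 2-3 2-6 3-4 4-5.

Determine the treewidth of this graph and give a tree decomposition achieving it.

Treewidth 2.
One optimal decomposition is:
Bags: B1 = {1, 5, 6}  B2 = {4, 5, 6}  B3 = {3, 4, 6}  B4 = {2, 3, 6}
Tree: B1–B2, B2–B3, B3–B4

Every bag has size at most 3, so the width is 3 − 1 = 2 and tw(G) ≤ 2. The edges 6–1–5–4–3–2–6 form a cycle, so G is not a tree and its treewidth is at least 2. Therefore the treewidth is 2.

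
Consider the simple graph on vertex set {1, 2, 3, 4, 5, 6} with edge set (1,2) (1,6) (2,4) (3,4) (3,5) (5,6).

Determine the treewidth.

A width-2 tree decomposition is:
Bags: B1 = {3, 5, 6}  B2 = {3, 4, 6}  B3 = {2, 4, 6}  B4 = {1, 2, 6}
Tree: B1–B2, B2–B3, B3–B4
Every bag has size at most 3, so the width is 3 − 1 = 2 and tw(G) ≤ 2. Since 6–5–3–4–2–1–6 is a cycle in G, G is not acyclic. Forests are exactly the graphs of treewidth ≤ 1, so tw(G) ≥ 2. Therefore the treewidth is 2.

2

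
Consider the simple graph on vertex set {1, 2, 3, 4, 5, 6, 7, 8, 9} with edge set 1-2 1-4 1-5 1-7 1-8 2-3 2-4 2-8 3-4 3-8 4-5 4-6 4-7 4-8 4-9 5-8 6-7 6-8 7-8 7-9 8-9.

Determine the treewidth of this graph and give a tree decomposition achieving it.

Treewidth 3.
Bags: B1 = {1, 4, 7, 8}  B2 = {1, 2, 4, 8}  B3 = {1, 4, 5, 8}  B4 = {4, 6, 7, 8}  B5 = {2, 3, 4, 8}  B6 = {4, 7, 8, 9}
Tree: B1–B2, B1–B3, B1–B4, B2–B5, B1–B6

Each bag holds 4 vertices, so the decomposition has width 3, which upper-bounds the treewidth. Conversely, {1, 2, 4, 8} is a clique of size 4, and the vertices of any clique must share a bag in every tree decomposition; so some bag has ≥ 4 vertices and tw(G) ≥ 3. Hence tw(G) = 3 exactly.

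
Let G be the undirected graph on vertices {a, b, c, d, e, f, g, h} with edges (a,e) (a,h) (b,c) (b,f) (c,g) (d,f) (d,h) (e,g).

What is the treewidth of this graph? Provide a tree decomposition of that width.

Treewidth 2.
One such decomposition:
Bags: B1 = {b, c, g}  B2 = {b, f, g}  B3 = {d, f, g}  B4 = {d, g, h}  B5 = {a, g, h}  B6 = {a, e, g}
Tree: B1–B2, B2–B3, B3–B4, B4–B5, B5–B6

Each bag holds 3 vertices, so the decomposition has width 2, which upper-bounds the treewidth. The edges g–c–b–f–d–h–a–e–g form a cycle, so G is not a tree and its treewidth is at least 2. Therefore the treewidth is 2.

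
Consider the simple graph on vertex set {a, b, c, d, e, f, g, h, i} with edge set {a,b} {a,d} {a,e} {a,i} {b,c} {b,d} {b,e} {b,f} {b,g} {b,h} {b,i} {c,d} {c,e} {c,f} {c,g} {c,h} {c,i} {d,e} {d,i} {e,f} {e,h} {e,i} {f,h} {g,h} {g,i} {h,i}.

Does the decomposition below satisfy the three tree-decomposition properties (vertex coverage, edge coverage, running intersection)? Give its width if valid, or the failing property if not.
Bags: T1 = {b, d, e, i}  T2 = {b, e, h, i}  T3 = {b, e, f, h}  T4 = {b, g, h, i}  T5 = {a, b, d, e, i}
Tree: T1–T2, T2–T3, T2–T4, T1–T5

No — vertex c appears in no bag.

A tree decomposition must satisfy three properties: every vertex lies in some bag; for every edge, both endpoints lie together in some bag; and for every vertex, the bags containing it form a connected subtree. Here vertex c appears in no bag, so the decomposition is invalid.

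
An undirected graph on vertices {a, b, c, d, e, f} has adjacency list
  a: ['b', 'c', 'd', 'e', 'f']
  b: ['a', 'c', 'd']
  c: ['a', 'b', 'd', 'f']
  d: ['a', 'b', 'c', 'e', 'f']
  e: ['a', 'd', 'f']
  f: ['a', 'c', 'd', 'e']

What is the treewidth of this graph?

3

A width-3 tree decomposition is:
Bags: B1 = {a, b, c, d}  B2 = {a, c, d, f}  B3 = {a, d, e, f}
Tree: B1–B2, B2–B3
Every bag has size at most 4, so the width is 4 − 1 = 3 and tw(G) ≤ 3. Conversely, {a, d, e, f} is a clique of size 4, and the vertices of any clique must share a bag in every tree decomposition; so some bag has ≥ 4 vertices and tw(G) ≥ 3. Therefore the treewidth is 3.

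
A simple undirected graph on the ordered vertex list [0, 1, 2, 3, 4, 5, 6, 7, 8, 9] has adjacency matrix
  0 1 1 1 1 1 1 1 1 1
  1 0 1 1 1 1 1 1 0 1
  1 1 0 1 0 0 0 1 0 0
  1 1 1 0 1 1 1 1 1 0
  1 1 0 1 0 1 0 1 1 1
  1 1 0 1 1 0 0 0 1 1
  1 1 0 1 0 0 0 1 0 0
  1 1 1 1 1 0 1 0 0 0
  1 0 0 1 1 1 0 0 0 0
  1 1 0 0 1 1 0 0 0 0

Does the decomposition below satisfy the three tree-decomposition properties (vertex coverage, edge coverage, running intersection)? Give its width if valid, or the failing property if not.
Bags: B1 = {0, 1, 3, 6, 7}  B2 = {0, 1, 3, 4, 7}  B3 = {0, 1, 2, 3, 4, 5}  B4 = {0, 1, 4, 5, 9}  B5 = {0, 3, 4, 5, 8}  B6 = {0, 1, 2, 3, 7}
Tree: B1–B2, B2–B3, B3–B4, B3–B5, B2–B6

No — bags containing vertex 2 are not connected in the tree.

A tree decomposition must satisfy three properties: every vertex lies in some bag; for every edge, both endpoints lie together in some bag; and for every vertex, the bags containing it form a connected subtree. Here bags containing vertex 2 are not connected in the tree, so the decomposition is invalid.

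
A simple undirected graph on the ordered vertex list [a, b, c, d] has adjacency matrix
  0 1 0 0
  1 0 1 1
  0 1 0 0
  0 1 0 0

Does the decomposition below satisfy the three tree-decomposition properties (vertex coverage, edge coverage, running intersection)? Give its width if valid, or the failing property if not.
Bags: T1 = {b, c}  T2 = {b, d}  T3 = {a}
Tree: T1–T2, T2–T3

No — edge (b,a) lies in no bag.

A tree decomposition must satisfy three properties: every vertex lies in some bag; for every edge, both endpoints lie together in some bag; and for every vertex, the bags containing it form a connected subtree. Here edge (b,a) lies in no bag, so the decomposition is invalid.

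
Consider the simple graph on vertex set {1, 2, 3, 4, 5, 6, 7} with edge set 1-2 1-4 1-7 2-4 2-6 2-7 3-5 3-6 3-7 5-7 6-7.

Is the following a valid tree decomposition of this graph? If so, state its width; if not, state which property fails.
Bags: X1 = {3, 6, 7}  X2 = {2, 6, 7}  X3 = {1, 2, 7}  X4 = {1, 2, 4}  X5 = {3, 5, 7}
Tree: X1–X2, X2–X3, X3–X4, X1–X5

Every vertex of G appears in some bag (union = {1, 2, 3, 4, 5, 6, 7}); every edge is covered by a bag; and for each vertex v the set of bags containing v is connected in the bag tree. The decomposition is therefore valid. The largest bag has 3 vertices, so the width is 2.

Yes; width 2.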